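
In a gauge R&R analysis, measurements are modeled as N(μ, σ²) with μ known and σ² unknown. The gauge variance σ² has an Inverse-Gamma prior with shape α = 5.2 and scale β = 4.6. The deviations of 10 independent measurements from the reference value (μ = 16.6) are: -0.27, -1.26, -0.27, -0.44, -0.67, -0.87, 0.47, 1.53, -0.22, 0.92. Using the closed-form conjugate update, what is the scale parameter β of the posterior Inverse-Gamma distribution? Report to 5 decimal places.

7.89470

With known mean μ and an Inverse-Gamma(α, β) prior on σ², the Normal likelihood is conjugate: posterior is Inv-Gamma(α + n/2, β + Σ(xᵢ−μ)²/2).
Σ(xᵢ−μ)² = (-0.27)² + (-1.26)² + (-0.27)² + (-0.44)² + (-0.67)² + (-0.87)² + (0.47)² + (1.53)² + (-0.22)² + (0.92)² = 6.5894.
Posterior: Inv-Gamma(5.2 + 10/2, 4.6 + 6.5894/2) = Inv-Gamma(10.20, 7.89470).
Posterior β = 7.89470.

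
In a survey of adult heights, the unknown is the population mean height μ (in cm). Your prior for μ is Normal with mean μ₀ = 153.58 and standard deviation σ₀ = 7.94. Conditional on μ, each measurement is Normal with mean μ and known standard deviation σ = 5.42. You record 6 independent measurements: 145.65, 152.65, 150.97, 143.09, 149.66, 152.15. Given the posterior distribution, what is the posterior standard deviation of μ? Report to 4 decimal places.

2.1315

For Normal data with known variance σ², a Normal(μ₀, σ₀²) prior on μ is conjugate. Posterior precision = 1/σ₀² + n/σ²; posterior mean is the precision-weighted average of μ₀ and x̄.
σ₀² = 7.94² = 63.0436, σ² = 5.42² = 29.3764; σ² + n·σ₀² = 29.3764 + 6·63.0436 = 407.638.
Posterior precision = 1/σ₀² + n/σ² = 1/63.0436 + 6/29.3764 = (σ² + n·σ₀²)/(σ₀²σ²) = 407.638/(63.0436·29.3764); posterior variance σₙ² = σ₀²σ²/(σ² + n·σ₀²) = 63.0436·29.3764/407.638 = 4.543232.
Posterior SD = √σₙ² = √(63.0436·29.3764/407.638) = 2.1315.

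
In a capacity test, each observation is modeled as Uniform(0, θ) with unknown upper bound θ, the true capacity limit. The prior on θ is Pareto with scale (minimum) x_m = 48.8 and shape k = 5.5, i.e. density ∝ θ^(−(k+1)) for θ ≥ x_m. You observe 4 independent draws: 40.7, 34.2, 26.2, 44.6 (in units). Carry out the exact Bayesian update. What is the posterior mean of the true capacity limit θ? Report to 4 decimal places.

54.5412

A Pareto(scale x_m, shape k) prior on the upper bound θ of Uniform(0, θ) is conjugate: posterior is Pareto(max(x_m, max xᵢ), k + n).
Sample maximum = 44.6; prior scale x_m = 48.8 → posterior scale = max = 48.8.
Posterior shape = 5.5 + 4 = 9.5.
E[θ|data] = k·x_m/(k−1) = 9.5·48.8/8.5 = 54.5412.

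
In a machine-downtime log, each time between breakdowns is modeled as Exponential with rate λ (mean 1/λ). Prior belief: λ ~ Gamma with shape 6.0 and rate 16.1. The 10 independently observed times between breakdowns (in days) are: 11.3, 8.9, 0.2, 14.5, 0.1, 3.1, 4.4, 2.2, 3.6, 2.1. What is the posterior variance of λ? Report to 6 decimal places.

0.003618

With a Gamma(shape α, rate β) prior on the exponential rate λ, the posterior after n observations with total T = Σxᵢ is Gamma(α+n, β+T).
Sum of observations T = 50.4 days; n = 10.
Posterior: Gamma(6.0+10, 16.1+50.4) = Gamma(16.0, 66.5).
Var = α/β² = 0.003618.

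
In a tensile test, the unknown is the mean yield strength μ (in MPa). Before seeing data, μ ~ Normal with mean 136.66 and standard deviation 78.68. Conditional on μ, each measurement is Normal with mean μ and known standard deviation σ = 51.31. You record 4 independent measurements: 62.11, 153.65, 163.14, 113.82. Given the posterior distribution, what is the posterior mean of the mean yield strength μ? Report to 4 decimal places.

For Normal data with known variance σ², a Normal(μ₀, σ₀²) prior on μ is conjugate. Posterior precision = 1/σ₀² + n/σ²; posterior mean is the precision-weighted average of μ₀ and x̄.
Σxᵢ = 62.11 + 153.65 + 163.14 + 113.82 = 492.72, so n·x̄ = 492.72.
σ₀² = 78.68² = 6190.5424, σ² = 51.31² = 2632.7161; σ² + n·σ₀² = 2632.7161 + 4·6190.5424 = 27394.8857.
Posterior mean = (μ₀/σ₀² + n·x̄/σ²)/(1/σ₀² + n/σ²) = (σ²·μ₀ + σ₀²·n·x̄)/(σ² + n·σ₀²) = (2632.7161·136.66 + 6190.5424·492.72)/27394.8857 = 3409991.033554/27394.8857 = 124.4755.

124.4755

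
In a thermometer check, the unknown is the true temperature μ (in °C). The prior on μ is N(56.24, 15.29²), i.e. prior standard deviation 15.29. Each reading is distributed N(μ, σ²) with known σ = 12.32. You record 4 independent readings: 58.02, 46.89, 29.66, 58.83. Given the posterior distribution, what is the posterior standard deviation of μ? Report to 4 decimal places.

5.7137

For Normal data with known variance σ², a Normal(μ₀, σ₀²) prior on μ is conjugate. Posterior precision = 1/σ₀² + n/σ²; posterior mean is the precision-weighted average of μ₀ and x̄.
σ₀² = 15.29² = 233.7841, σ² = 12.32² = 151.7824; σ² + n·σ₀² = 151.7824 + 4·233.7841 = 1086.9188.
Posterior precision = 1/σ₀² + n/σ² = 1/233.7841 + 4/151.7824 = (σ² + n·σ₀²)/(σ₀²σ²) = 1086.9188/(233.7841·151.7824); posterior variance σₙ² = σ₀²σ²/(σ² + n·σ₀²) = 233.7841·151.7824/1086.9188 = 32.646700.
Posterior SD = √σₙ² = √(233.7841·151.7824/1086.9188) = 5.7137.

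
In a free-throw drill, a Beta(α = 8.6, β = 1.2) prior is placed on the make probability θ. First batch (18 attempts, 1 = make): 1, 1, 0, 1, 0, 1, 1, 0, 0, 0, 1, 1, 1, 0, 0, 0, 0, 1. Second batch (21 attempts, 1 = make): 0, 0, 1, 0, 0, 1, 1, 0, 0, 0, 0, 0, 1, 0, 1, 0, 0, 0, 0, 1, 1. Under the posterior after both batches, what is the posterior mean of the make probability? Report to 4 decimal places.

0.5041

The Beta prior is conjugate to a Binomial/Bernoulli likelihood; the update adds successes to α and failures to β.
After batch 1: Beta(8.6+9, 1.2+9) = Beta(17.6, 10.2).
After batch 2: Beta(17.6+7, 10.2+14) = Beta(24.6, 24.2).
Posterior mean = α/(α+β) = 24.6/48.8 = 0.5041.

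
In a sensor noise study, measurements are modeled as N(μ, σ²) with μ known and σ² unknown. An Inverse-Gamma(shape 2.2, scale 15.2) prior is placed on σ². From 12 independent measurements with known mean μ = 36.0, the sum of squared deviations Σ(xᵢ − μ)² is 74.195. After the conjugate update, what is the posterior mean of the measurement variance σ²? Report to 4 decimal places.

7.2635

With known mean μ and an Inverse-Gamma(α, β) prior on σ², the Normal likelihood is conjugate: posterior is Inv-Gamma(α + n/2, β + Σ(xᵢ−μ)²/2).
Posterior: Inv-Gamma(2.2 + 12/2, 15.2 + 74.195/2) = Inv-Gamma(8.20, 52.2975).
E[σ²|data] = β/(α−1) = 52.2975/7.20 = 7.2635.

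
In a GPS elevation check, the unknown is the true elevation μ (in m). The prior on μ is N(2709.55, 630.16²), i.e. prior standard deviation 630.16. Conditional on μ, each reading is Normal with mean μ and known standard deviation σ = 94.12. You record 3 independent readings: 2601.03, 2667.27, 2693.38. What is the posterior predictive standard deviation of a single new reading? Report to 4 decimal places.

For Normal data with known variance σ², a Normal(μ₀, σ₀²) prior on μ is conjugate. Posterior precision = 1/σ₀² + n/σ²; posterior mean is the precision-weighted average of μ₀ and x̄.
σ₀² = 630.16² = 397101.6256, σ² = 94.12² = 8858.5744; σ² + n·σ₀² = 8858.5744 + 3·397101.6256 = 1200163.4512.
Posterior precision = 1/σ₀² + n/σ² = 1/397101.6256 + 3/8858.5744 = (σ² + n·σ₀²)/(σ₀²σ²) = 1200163.4512/(397101.6256·8858.5744); posterior variance σₙ² = σ₀²σ²/(σ² + n·σ₀²) = 397101.6256·8858.5744/1200163.4512 = 2931.062674.
Predictive variance for one new observation = σₙ² + σ² = 397101.6256·8858.5744/1200163.4512 + 8858.5744 = σ²·(σ₀² + 1200163.4512)/1200163.4512 = 8858.5744·1597265.0768/1200163.4512 = 11789.637074; SD = √(8858.5744·1597265.0768/1200163.4512) = 108.5801.

108.5801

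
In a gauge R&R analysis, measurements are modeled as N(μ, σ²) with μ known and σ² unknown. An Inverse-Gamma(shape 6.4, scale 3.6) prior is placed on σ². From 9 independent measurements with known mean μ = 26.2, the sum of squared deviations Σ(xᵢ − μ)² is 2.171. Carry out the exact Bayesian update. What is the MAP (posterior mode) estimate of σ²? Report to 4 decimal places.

With known mean μ and an Inverse-Gamma(α, β) prior on σ², the Normal likelihood is conjugate: posterior is Inv-Gamma(α + n/2, β + Σ(xᵢ−μ)²/2).
Posterior: Inv-Gamma(6.4 + 9/2, 3.6 + 2.171/2) = Inv-Gamma(10.90, 4.6855).
Mode = β/(α+1) = 4.6855/11.90 = 0.3937.

0.3937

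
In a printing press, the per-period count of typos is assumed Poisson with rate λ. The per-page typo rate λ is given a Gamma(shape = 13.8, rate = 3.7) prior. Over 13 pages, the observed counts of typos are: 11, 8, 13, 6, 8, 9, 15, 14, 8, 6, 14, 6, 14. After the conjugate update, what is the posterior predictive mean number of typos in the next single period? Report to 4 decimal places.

With a Gamma(shape α, rate β) prior, the Poisson likelihood is conjugate: the posterior is Gamma(α + ΣXᵢ, β + n).
Sum of counts S = 132 over n = 13 pages.
Posterior: Gamma(α+S, β+n) = Gamma(13.8+132, 3.7+13) = Gamma(145.8, 16.7).
The predictive distribution for one future period is NegBinom with mean α/β = 8.7305.

8.7305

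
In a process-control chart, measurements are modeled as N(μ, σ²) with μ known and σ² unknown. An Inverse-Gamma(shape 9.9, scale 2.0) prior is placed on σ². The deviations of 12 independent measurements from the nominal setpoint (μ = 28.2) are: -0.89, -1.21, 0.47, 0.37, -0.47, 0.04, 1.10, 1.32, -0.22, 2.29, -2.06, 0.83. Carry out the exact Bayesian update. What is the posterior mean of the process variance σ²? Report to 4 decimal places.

0.6716

With known mean μ and an Inverse-Gamma(α, β) prior on σ², the Normal likelihood is conjugate: posterior is Inv-Gamma(α + n/2, β + Σ(xᵢ−μ)²/2).
Σ(xᵢ−μ)² = (-0.89)² + (-1.21)² + (0.47)² + (0.37)² + (-0.47)² + (0.04)² + (1.10)² + (1.32)² + (-0.22)² + (2.29)² + (-2.06)² + (0.83)² = 16.0139.
Posterior: Inv-Gamma(9.9 + 12/2, 2.0 + 16.0139/2) = Inv-Gamma(15.90, 10.00695).
E[σ²|data] = β/(α−1) = 10.00695/14.90 = 0.6716.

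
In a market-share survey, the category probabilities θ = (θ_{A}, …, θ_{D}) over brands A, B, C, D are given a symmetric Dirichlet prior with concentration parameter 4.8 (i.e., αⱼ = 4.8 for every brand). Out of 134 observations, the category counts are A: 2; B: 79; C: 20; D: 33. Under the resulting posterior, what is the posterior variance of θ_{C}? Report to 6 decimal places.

The Dirichlet prior is conjugate to the Multinomial likelihood: each posterior αⱼ = prior αⱼ + observed count nⱼ.
Posterior concentration: (6.8, 83.8, 24.8, 37.8), total = 153.2.
Var[θ_j] = α_j(Σα−α_j)/((Σα)²(Σα+1)) = 24.8·128.4/(153.2²·154.2) = 0.000880.

0.000880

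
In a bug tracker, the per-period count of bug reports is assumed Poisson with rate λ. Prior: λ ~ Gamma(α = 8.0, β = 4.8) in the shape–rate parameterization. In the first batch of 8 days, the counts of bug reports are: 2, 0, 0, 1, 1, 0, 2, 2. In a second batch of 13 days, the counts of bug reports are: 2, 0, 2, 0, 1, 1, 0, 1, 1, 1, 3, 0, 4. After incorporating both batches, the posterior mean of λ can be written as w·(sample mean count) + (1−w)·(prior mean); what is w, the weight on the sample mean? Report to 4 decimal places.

0.8140

With a Gamma(shape α, rate β) prior, the Poisson likelihood is conjugate: the posterior is Gamma(α + ΣXᵢ, β + n).
Total number of days: n = 8 + 13 = 21.
Posterior mean = (α₀+S)/(β₀+n) = [n/(β₀+n)]·(S/n) + [β₀/(β₀+n)]·(α₀/β₀), so only n and β₀ enter the weight.
Weight on data w = n/(β₀+n) = 21/(4.8+21) = 21/25.8 = 0.8140.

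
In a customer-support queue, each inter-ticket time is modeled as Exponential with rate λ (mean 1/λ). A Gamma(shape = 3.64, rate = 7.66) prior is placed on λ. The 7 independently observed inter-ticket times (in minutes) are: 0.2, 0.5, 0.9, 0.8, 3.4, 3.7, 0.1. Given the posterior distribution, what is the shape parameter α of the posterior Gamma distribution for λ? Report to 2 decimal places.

10.64

With a Gamma(shape α, rate β) prior on the exponential rate λ, the posterior after n observations with total T = Σxᵢ is Gamma(α+n, β+T).
Sum of observations T = 9.6 minutes; n = 7.
Posterior: Gamma(3.64+7, 7.66+9.6) = Gamma(10.64, 17.26).
Posterior α = 10.64.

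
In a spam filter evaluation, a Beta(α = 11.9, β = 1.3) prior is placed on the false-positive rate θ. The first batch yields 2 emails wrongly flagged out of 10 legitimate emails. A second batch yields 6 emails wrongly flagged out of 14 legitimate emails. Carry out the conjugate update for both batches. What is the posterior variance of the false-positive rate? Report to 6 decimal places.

0.006513

The Beta prior is conjugate to a Binomial/Bernoulli likelihood; the update adds successes to α and failures to β.
After batch 1: Beta(11.9+2, 1.3+8) = Beta(13.9, 9.3).
After batch 2: Beta(13.9+6, 9.3+8) = Beta(19.9, 17.3).
Var = αβ/((α+β)²(α+β+1)) = 19.9·17.3/(37.2²·38.2) = 0.006513.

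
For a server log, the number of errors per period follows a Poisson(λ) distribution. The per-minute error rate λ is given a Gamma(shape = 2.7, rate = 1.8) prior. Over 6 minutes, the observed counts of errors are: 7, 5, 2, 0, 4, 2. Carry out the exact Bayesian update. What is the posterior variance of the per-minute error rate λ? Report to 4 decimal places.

0.3731

With a Gamma(shape α, rate β) prior, the Poisson likelihood is conjugate: the posterior is Gamma(α + ΣXᵢ, β + n).
Sum of counts S = 20 over n = 6 minutes.
Posterior: Gamma(α+S, β+n) = Gamma(2.7+20, 1.8+6) = Gamma(22.7, 7.8).
Var = α/β² = 22.7/7.8² = 0.3731.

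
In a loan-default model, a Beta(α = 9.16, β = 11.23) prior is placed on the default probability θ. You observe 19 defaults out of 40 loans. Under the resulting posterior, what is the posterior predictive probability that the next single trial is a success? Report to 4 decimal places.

The Beta prior is conjugate to a Binomial/Bernoulli likelihood; the update adds successes to α and failures to β.
Posterior: Beta(α+k, β+n−k) = Beta(9.16+19, 11.23+21) = Beta(28.16, 32.23).
For a single future Bernoulli trial, P(success | data) = α/(α+β) = 0.4663.

0.4663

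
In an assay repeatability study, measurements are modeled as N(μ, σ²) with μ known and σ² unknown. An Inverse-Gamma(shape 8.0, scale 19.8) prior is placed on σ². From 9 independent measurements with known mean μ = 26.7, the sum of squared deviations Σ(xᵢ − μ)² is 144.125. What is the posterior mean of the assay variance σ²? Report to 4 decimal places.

With known mean μ and an Inverse-Gamma(α, β) prior on σ², the Normal likelihood is conjugate: posterior is Inv-Gamma(α + n/2, β + Σ(xᵢ−μ)²/2).
Posterior: Inv-Gamma(8.0 + 9/2, 19.8 + 144.125/2) = Inv-Gamma(12.50, 91.8625).
E[σ²|data] = β/(α−1) = 91.8625/11.50 = 7.9880.

7.9880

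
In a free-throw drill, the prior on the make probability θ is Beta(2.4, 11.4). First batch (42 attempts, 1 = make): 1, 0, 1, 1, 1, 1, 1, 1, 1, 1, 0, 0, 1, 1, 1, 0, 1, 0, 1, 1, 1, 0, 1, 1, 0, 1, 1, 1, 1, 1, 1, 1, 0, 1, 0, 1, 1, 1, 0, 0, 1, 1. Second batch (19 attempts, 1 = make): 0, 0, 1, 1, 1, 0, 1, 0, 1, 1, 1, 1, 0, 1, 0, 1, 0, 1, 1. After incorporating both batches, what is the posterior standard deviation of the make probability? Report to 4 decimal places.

0.0561

The Beta prior is conjugate to a Binomial/Bernoulli likelihood; the update adds successes to α and failures to β.
After batch 1: Beta(2.4+31, 11.4+11) = Beta(33.4, 22.4).
After batch 2: Beta(33.4+12, 22.4+7) = Beta(45.4, 29.4).
Var = αβ/((α+β)²(α+β+1)) = 45.4·29.4/(74.8²·75.8) = 0.00314725; SD = √0.00314725 = 0.0561.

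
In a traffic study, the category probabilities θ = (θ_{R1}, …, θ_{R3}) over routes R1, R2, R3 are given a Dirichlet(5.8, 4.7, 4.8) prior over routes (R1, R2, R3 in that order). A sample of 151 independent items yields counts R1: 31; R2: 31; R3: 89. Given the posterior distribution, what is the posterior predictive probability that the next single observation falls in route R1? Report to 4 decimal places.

0.2213

The Dirichlet prior is conjugate to the Multinomial likelihood: each posterior αⱼ = prior αⱼ + observed count nⱼ.
Posterior concentration: (36.8, 35.7, 93.8), total = 166.3.
P(next = R1 | data) = α_{R1}/Σα = 0.2213.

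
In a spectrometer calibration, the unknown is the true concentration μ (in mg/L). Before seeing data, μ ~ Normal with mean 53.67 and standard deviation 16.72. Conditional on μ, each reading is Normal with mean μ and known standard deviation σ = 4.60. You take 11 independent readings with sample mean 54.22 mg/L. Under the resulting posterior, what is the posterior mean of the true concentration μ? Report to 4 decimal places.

54.2162

For Normal data with known variance σ², a Normal(μ₀, σ₀²) prior on μ is conjugate. Posterior precision = 1/σ₀² + n/σ²; posterior mean is the precision-weighted average of μ₀ and x̄.
n·x̄ = 11·54.22 = 596.42.
σ₀² = 16.72² = 279.5584, σ² = 4.60² = 21.16; σ² + n·σ₀² = 21.16 + 11·279.5584 = 3096.3024.
Posterior mean = (μ₀/σ₀² + n·x̄/σ²)/(1/σ₀² + n/σ²) = (σ²·μ₀ + σ₀²·n·x̄)/(σ² + n·σ₀²) = (21.16·53.67 + 279.5584·596.42)/3096.3024 = 167869.878128/3096.3024 = 54.2162.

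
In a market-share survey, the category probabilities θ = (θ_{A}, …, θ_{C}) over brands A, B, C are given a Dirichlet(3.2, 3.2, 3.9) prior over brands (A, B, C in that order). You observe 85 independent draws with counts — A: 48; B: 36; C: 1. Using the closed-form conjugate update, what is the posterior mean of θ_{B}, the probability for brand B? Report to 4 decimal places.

0.4113

The Dirichlet prior is conjugate to the Multinomial likelihood: each posterior αⱼ = prior αⱼ + observed count nⱼ.
Posterior concentration: (51.2, 39.2, 4.9), total = 95.3.
E[θ_{B}|data] = α_{B}/Σα = 39.2/95.3 = 0.4113.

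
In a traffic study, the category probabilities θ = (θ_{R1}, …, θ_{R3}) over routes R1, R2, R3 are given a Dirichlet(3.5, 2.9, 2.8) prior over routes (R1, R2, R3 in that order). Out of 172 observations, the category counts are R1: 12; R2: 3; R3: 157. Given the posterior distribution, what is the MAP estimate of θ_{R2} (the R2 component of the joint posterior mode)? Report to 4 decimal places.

0.0275

The Dirichlet prior is conjugate to the Multinomial likelihood: each posterior αⱼ = prior αⱼ + observed count nⱼ.
Posterior concentration: (15.5, 5.9, 159.8), total = 181.2.
Joint mode component: (α_{R2}−1)/(Σα−K) = 4.9/178.2 = 0.0275.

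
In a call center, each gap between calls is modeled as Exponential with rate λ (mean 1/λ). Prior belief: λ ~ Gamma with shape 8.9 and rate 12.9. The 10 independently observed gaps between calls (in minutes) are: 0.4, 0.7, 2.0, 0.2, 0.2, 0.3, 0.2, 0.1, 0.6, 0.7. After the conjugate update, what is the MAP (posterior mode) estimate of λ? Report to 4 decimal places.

With a Gamma(shape α, rate β) prior on the exponential rate λ, the posterior after n observations with total T = Σxᵢ is Gamma(α+n, β+T).
Sum of observations T = 5.4 minutes; n = 10.
Posterior: Gamma(8.9+10, 12.9+5.4) = Gamma(18.9, 18.3).
Mode = (α−1)/β = 0.9781.

0.9781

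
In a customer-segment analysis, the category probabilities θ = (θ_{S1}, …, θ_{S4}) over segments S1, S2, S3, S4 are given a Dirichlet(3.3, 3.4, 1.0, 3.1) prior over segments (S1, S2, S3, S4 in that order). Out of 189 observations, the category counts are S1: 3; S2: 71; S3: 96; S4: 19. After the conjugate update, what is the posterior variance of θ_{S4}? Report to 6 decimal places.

0.000490

The Dirichlet prior is conjugate to the Multinomial likelihood: each posterior αⱼ = prior αⱼ + observed count nⱼ.
Posterior concentration: (6.3, 74.4, 97.0, 22.1), total = 199.8.
Var[θ_j] = α_j(Σα−α_j)/((Σα)²(Σα+1)) = 22.1·177.7/(199.8²·200.8) = 0.000490.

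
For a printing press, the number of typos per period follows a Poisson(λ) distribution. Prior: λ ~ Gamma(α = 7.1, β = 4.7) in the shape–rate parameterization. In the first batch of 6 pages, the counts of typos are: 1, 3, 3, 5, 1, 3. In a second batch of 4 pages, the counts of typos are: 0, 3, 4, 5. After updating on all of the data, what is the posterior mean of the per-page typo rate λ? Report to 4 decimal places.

2.3878

With a Gamma(shape α, rate β) prior, the Poisson likelihood is conjugate: the posterior is Gamma(α + ΣXᵢ, β + n).
Batch 1: sum of counts S = 16 over n = 6 pages.
After batch 1: Gamma(α+S, β+n) = Gamma(7.1+16, 4.7+6) = Gamma(23.1, 10.7).
Batch 2: sum of counts S = 12 over n = 4 pages.
After batch 2: Gamma(α+S, β+n) = Gamma(23.1+12, 10.7+4) = Gamma(35.1, 14.7).
Posterior mean = α/β = 35.1/14.7 = 2.3878.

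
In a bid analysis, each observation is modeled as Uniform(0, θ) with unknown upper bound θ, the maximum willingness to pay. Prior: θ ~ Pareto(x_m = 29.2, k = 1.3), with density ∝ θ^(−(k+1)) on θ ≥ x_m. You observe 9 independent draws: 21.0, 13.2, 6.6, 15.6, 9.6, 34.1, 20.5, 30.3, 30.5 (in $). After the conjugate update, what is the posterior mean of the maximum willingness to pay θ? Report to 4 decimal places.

37.7667

A Pareto(scale x_m, shape k) prior on the upper bound θ of Uniform(0, θ) is conjugate: posterior is Pareto(max(x_m, max xᵢ), k + n).
Sample maximum = 34.1; prior scale x_m = 29.2 → posterior scale = max = 34.1.
Posterior shape = 1.3 + 9 = 10.3.
E[θ|data] = k·x_m/(k−1) = 10.3·34.1/9.3 = 37.7667.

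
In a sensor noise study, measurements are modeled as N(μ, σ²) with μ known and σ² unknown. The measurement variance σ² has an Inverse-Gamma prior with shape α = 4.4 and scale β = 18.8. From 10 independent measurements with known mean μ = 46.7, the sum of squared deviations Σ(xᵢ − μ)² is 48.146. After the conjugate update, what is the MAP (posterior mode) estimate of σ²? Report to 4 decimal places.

With known mean μ and an Inverse-Gamma(α, β) prior on σ², the Normal likelihood is conjugate: posterior is Inv-Gamma(α + n/2, β + Σ(xᵢ−μ)²/2).
Posterior: Inv-Gamma(4.4 + 10/2, 18.8 + 48.146/2) = Inv-Gamma(9.40, 42.8730).
Mode = β/(α+1) = 42.8730/10.40 = 4.1224.

4.1224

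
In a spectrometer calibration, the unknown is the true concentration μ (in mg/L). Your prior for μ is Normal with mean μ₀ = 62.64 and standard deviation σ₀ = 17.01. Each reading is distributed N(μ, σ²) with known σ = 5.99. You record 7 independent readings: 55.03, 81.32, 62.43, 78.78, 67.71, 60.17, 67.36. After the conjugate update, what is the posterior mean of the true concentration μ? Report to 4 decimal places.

67.4575

For Normal data with known variance σ², a Normal(μ₀, σ₀²) prior on μ is conjugate. Posterior precision = 1/σ₀² + n/σ²; posterior mean is the precision-weighted average of μ₀ and x̄.
Σxᵢ = 55.03 + 81.32 + 62.43 + 78.78 + 67.71 + 60.17 + 67.36 = 472.8, so n·x̄ = 472.8.
σ₀² = 17.01² = 289.3401, σ² = 5.99² = 35.8801; σ² + n·σ₀² = 35.8801 + 7·289.3401 = 2061.2608.
Posterior mean = (μ₀/σ₀² + n·x̄/σ²)/(1/σ₀² + n/σ²) = (σ²·μ₀ + σ₀²·n·x̄)/(σ² + n·σ₀²) = (35.8801·62.64 + 289.3401·472.8)/2061.2608 = 139047.528744/2061.2608 = 67.4575.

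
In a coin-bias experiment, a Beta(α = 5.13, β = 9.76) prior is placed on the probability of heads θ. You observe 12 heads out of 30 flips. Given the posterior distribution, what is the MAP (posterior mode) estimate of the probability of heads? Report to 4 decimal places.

The Beta prior is conjugate to a Binomial/Bernoulli likelihood; the update adds successes to α and failures to β.
Posterior: Beta(α+k, β+n−k) = Beta(5.13+12, 9.76+18) = Beta(17.13, 27.76).
Mode of Beta(a,b) for a,b>1 is (a−1)/(a+b−2) = 16.13/42.89 = 0.3761.

0.3761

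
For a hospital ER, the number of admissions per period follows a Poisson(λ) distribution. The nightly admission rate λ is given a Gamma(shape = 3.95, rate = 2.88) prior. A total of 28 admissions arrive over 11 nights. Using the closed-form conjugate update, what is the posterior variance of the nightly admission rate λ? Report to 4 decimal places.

0.1658

With a Gamma(shape α, rate β) prior, the Poisson likelihood is conjugate: the posterior is Gamma(α + ΣXᵢ, β + n).
Posterior: Gamma(α+S, β+n) = Gamma(3.95+28, 2.88+11) = Gamma(31.95, 13.88).
Var = α/β² = 31.95/13.88² = 0.1658.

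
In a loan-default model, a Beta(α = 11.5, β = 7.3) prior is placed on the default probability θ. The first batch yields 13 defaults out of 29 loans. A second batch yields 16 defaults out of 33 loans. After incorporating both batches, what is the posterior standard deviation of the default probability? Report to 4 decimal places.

The Beta prior is conjugate to a Binomial/Bernoulli likelihood; the update adds successes to α and failures to β.
After batch 1: Beta(11.5+13, 7.3+16) = Beta(24.5, 23.3).
After batch 2: Beta(24.5+16, 23.3+17) = Beta(40.5, 40.3).
Var = αβ/((α+β)²(α+β+1)) = 40.5·40.3/(80.8²·81.8) = 0.00305622; SD = √0.00305622 = 0.0553.

0.0553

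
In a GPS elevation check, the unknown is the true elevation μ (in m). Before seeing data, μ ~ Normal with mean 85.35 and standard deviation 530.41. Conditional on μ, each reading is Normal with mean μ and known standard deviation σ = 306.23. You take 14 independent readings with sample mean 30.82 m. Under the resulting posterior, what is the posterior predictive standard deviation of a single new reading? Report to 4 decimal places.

316.7324

For Normal data with known variance σ², a Normal(μ₀, σ₀²) prior on μ is conjugate. Posterior precision = 1/σ₀² + n/σ²; posterior mean is the precision-weighted average of μ₀ and x̄.
σ₀² = 530.41² = 281334.7681, σ² = 306.23² = 93776.8129; σ² + n·σ₀² = 93776.8129 + 14·281334.7681 = 4032463.5663.
Posterior precision = 1/σ₀² + n/σ² = 1/281334.7681 + 14/93776.8129 = (σ² + n·σ₀²)/(σ₀²σ²) = 4032463.5663/(281334.7681·93776.8129); posterior variance σₙ² = σ₀²σ²/(σ² + n·σ₀²) = 281334.7681·93776.8129/4032463.5663 = 6542.570683.
Predictive variance for one new observation = σₙ² + σ² = 281334.7681·93776.8129/4032463.5663 + 93776.8129 = σ²·(σ₀² + 4032463.5663)/4032463.5663 = 93776.8129·4313798.3344/4032463.5663 = 100319.383583; SD = √(93776.8129·4313798.3344/4032463.5663) = 316.7324.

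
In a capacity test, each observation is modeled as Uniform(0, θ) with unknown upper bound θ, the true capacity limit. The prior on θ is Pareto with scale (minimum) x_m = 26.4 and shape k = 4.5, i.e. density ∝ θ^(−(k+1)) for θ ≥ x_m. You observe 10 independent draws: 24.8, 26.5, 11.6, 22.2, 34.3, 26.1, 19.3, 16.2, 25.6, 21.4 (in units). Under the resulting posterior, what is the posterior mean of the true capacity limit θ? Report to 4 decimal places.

A Pareto(scale x_m, shape k) prior on the upper bound θ of Uniform(0, θ) is conjugate: posterior is Pareto(max(x_m, max xᵢ), k + n).
Sample maximum = 34.3; prior scale x_m = 26.4 → posterior scale = max = 34.3.
Posterior shape = 4.5 + 10 = 14.5.
E[θ|data] = k·x_m/(k−1) = 14.5·34.3/13.5 = 36.8407.

36.8407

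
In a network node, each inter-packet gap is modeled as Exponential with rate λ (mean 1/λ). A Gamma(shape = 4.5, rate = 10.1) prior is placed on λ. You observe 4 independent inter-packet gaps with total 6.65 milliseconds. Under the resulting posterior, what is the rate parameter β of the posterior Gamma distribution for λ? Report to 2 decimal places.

16.75

With a Gamma(shape α, rate β) prior on the exponential rate λ, the posterior after n observations with total T = Σxᵢ is Gamma(α+n, β+T).
Posterior: Gamma(4.5+4, 10.1+6.65) = Gamma(8.5, 16.75).
Posterior β = 16.75.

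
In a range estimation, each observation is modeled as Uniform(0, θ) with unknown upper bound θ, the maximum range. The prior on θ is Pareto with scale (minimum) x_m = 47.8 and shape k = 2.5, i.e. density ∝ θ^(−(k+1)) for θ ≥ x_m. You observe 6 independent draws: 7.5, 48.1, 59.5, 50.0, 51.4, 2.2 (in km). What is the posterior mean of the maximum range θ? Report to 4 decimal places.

A Pareto(scale x_m, shape k) prior on the upper bound θ of Uniform(0, θ) is conjugate: posterior is Pareto(max(x_m, max xᵢ), k + n).
Sample maximum = 59.5; prior scale x_m = 47.8 → posterior scale = max = 59.5.
Posterior shape = 2.5 + 6 = 8.5.
E[θ|data] = k·x_m/(k−1) = 8.5·59.5/7.5 = 67.4333.

67.4333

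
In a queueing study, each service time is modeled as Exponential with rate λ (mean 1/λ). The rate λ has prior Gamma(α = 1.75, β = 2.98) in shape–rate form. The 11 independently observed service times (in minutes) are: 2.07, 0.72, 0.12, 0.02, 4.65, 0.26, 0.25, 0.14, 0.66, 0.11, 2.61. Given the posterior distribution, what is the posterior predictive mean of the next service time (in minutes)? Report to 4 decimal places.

With a Gamma(shape α, rate β) prior on the exponential rate λ, the posterior after n observations with total T = Σxᵢ is Gamma(α+n, β+T).
Sum of observations T = 11.61 minutes; n = 11.
Posterior: Gamma(1.75+11, 2.98+11.61) = Gamma(12.75, 14.59).
The predictive distribution for the next observation is Lomax; its mean is β/(α−1) = 14.59/11.75 = 1.2417.

1.2417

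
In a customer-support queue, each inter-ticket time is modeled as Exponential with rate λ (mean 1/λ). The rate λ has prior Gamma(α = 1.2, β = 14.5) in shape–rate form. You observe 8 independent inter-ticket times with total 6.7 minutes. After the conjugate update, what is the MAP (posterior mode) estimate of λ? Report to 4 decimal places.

With a Gamma(shape α, rate β) prior on the exponential rate λ, the posterior after n observations with total T = Σxᵢ is Gamma(α+n, β+T).
Posterior: Gamma(1.2+8, 14.5+6.7) = Gamma(9.2, 21.2).
Mode = (α−1)/β = 0.3868.

0.3868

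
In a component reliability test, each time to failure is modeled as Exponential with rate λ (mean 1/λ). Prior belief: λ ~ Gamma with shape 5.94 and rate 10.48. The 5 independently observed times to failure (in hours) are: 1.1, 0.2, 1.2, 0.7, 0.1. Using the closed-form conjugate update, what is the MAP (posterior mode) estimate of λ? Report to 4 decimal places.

0.7213

With a Gamma(shape α, rate β) prior on the exponential rate λ, the posterior after n observations with total T = Σxᵢ is Gamma(α+n, β+T).
Sum of observations T = 3.3 hours; n = 5.
Posterior: Gamma(5.94+5, 10.48+3.3) = Gamma(10.94, 13.78).
Mode = (α−1)/β = 0.7213.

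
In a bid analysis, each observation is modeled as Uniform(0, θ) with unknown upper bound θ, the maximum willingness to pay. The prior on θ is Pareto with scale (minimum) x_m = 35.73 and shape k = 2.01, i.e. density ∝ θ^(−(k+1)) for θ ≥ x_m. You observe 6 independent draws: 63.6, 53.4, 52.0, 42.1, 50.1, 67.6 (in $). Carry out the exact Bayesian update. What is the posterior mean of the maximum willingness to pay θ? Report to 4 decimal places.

A Pareto(scale x_m, shape k) prior on the upper bound θ of Uniform(0, θ) is conjugate: posterior is Pareto(max(x_m, max xᵢ), k + n).
Sample maximum = 67.6; prior scale x_m = 35.73 → posterior scale = max = 67.60.
Posterior shape = 2.01 + 6 = 8.01.
E[θ|data] = k·x_m/(k−1) = 8.01·67.60/7.01 = 77.2434.

77.2434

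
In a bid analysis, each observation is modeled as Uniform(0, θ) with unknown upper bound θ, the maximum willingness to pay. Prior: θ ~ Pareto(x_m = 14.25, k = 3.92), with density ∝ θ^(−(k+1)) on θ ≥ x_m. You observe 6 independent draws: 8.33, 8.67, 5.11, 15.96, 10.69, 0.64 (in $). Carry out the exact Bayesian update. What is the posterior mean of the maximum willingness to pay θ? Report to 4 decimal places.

A Pareto(scale x_m, shape k) prior on the upper bound θ of Uniform(0, θ) is conjugate: posterior is Pareto(max(x_m, max xᵢ), k + n).
Sample maximum = 15.96; prior scale x_m = 14.25 → posterior scale = max = 15.96.
Posterior shape = 3.92 + 6 = 9.92.
E[θ|data] = k·x_m/(k−1) = 9.92·15.96/8.92 = 17.7492.

17.7492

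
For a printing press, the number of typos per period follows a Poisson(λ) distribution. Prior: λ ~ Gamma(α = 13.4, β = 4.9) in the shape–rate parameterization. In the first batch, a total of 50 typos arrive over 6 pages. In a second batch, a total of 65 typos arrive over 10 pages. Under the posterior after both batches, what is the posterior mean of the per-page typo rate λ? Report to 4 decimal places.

6.1435

With a Gamma(shape α, rate β) prior, the Poisson likelihood is conjugate: the posterior is Gamma(α + ΣXᵢ, β + n).
After batch 1: Gamma(α+S, β+n) = Gamma(13.4+50, 4.9+6) = Gamma(63.4, 10.9).
After batch 2: Gamma(α+S, β+n) = Gamma(63.4+65, 10.9+10) = Gamma(128.4, 20.9).
Posterior mean = α/β = 128.4/20.9 = 6.1435.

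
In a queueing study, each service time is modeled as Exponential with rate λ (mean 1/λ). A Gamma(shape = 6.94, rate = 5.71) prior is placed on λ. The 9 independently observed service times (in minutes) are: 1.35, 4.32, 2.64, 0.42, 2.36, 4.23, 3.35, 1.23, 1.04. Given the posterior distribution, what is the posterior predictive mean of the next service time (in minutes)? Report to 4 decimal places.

1.7838

With a Gamma(shape α, rate β) prior on the exponential rate λ, the posterior after n observations with total T = Σxᵢ is Gamma(α+n, β+T).
Sum of observations T = 20.94 minutes; n = 9.
Posterior: Gamma(6.94+9, 5.71+20.94) = Gamma(15.94, 26.65).
The predictive distribution for the next observation is Lomax; its mean is β/(α−1) = 26.65/14.94 = 1.7838.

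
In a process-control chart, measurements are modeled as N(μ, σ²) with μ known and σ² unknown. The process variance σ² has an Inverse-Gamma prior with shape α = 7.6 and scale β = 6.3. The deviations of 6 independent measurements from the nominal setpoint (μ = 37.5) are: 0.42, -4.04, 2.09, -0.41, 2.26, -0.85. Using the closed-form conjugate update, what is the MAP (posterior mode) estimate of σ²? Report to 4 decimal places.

With known mean μ and an Inverse-Gamma(α, β) prior on σ², the Normal likelihood is conjugate: posterior is Inv-Gamma(α + n/2, β + Σ(xᵢ−μ)²/2).
Σ(xᵢ−μ)² = (0.42)² + (-4.04)² + (2.09)² + (-0.41)² + (2.26)² + (-0.85)² = 26.8643.
Posterior: Inv-Gamma(7.6 + 6/2, 6.3 + 26.8643/2) = Inv-Gamma(10.60, 19.73215).
Mode = β/(α+1) = 19.73215/11.60 = 1.7010.

1.7010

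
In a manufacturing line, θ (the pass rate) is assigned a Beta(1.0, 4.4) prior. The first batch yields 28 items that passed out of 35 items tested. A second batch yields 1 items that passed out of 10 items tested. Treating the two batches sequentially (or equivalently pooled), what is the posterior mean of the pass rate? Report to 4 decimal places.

The Beta prior is conjugate to a Binomial/Bernoulli likelihood; the update adds successes to α and failures to β.
After batch 1: Beta(1.0+28, 4.4+7) = Beta(29.0, 11.4).
After batch 2: Beta(29.0+1, 11.4+9) = Beta(30.0, 20.4).
Posterior mean = α/(α+β) = 30.0/50.4 = 0.5952.

0.5952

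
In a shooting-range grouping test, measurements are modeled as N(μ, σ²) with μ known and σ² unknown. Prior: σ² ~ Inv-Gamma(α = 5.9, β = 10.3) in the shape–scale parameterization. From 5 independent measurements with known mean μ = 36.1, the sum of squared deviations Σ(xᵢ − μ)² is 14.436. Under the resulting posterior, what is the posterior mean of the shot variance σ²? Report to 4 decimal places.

2.3673

With known mean μ and an Inverse-Gamma(α, β) prior on σ², the Normal likelihood is conjugate: posterior is Inv-Gamma(α + n/2, β + Σ(xᵢ−μ)²/2).
Posterior: Inv-Gamma(5.9 + 5/2, 10.3 + 14.436/2) = Inv-Gamma(8.40, 17.5180).
E[σ²|data] = β/(α−1) = 17.5180/7.40 = 2.3673.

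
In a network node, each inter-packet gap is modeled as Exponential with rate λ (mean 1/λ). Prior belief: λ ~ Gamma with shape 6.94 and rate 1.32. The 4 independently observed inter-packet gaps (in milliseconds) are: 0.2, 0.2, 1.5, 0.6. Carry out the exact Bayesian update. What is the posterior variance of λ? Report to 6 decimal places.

With a Gamma(shape α, rate β) prior on the exponential rate λ, the posterior after n observations with total T = Σxᵢ is Gamma(α+n, β+T).
Sum of observations T = 2.5 milliseconds; n = 4.
Posterior: Gamma(6.94+4, 1.32+2.5) = Gamma(10.94, 3.82).
Var = α/β² = 0.749705.

0.749705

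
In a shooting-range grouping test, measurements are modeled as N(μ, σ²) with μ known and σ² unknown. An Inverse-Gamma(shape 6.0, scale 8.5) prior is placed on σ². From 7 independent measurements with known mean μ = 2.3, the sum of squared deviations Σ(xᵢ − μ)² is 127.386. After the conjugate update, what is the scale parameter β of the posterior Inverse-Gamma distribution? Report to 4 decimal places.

With known mean μ and an Inverse-Gamma(α, β) prior on σ², the Normal likelihood is conjugate: posterior is Inv-Gamma(α + n/2, β + Σ(xᵢ−μ)²/2).
Posterior: Inv-Gamma(6.0 + 7/2, 8.5 + 127.386/2) = Inv-Gamma(9.50, 72.1930).
Posterior β = 72.1930.

72.1930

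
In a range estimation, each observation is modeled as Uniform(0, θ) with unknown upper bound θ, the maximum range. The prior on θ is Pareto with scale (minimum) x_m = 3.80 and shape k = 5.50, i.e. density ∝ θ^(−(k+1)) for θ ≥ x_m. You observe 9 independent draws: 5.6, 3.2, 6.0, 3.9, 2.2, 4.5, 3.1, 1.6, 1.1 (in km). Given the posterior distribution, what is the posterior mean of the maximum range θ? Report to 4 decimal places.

6.4444

A Pareto(scale x_m, shape k) prior on the upper bound θ of Uniform(0, θ) is conjugate: posterior is Pareto(max(x_m, max xᵢ), k + n).
Sample maximum = 6.0; prior scale x_m = 3.80 → posterior scale = max = 6.00.
Posterior shape = 5.50 + 9 = 14.50.
E[θ|data] = k·x_m/(k−1) = 14.50·6.00/13.50 = 6.4444.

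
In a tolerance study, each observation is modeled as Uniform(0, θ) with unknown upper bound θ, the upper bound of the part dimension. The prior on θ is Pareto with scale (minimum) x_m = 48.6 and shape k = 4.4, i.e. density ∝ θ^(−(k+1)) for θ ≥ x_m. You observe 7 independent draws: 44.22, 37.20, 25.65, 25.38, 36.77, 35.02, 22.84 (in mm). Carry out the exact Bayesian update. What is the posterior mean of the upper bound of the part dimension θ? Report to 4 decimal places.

A Pareto(scale x_m, shape k) prior on the upper bound θ of Uniform(0, θ) is conjugate: posterior is Pareto(max(x_m, max xᵢ), k + n).
Sample maximum = 44.22; prior scale x_m = 48.6 → posterior scale = max = 48.60.
Posterior shape = 4.4 + 7 = 11.4.
E[θ|data] = k·x_m/(k−1) = 11.4·48.60/10.4 = 53.2731.

53.2731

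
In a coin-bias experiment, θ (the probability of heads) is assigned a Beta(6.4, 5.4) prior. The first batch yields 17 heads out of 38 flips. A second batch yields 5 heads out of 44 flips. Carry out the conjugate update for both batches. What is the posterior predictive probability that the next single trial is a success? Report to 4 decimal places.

The Beta prior is conjugate to a Binomial/Bernoulli likelihood; the update adds successes to α and failures to β.
After batch 1: Beta(6.4+17, 5.4+21) = Beta(23.4, 26.4).
After batch 2: Beta(23.4+5, 26.4+39) = Beta(28.4, 65.4).
For a single future Bernoulli trial, P(success | data) = α/(α+β) = 0.3028.

0.3028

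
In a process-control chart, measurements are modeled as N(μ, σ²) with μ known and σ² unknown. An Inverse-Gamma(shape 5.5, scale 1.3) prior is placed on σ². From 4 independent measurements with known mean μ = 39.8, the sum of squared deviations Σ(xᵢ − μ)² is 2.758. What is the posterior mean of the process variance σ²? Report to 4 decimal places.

With known mean μ and an Inverse-Gamma(α, β) prior on σ², the Normal likelihood is conjugate: posterior is Inv-Gamma(α + n/2, β + Σ(xᵢ−μ)²/2).
Posterior: Inv-Gamma(5.5 + 4/2, 1.3 + 2.758/2) = Inv-Gamma(7.50, 2.6790).
E[σ²|data] = β/(α−1) = 2.6790/6.50 = 0.4122.

0.4122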